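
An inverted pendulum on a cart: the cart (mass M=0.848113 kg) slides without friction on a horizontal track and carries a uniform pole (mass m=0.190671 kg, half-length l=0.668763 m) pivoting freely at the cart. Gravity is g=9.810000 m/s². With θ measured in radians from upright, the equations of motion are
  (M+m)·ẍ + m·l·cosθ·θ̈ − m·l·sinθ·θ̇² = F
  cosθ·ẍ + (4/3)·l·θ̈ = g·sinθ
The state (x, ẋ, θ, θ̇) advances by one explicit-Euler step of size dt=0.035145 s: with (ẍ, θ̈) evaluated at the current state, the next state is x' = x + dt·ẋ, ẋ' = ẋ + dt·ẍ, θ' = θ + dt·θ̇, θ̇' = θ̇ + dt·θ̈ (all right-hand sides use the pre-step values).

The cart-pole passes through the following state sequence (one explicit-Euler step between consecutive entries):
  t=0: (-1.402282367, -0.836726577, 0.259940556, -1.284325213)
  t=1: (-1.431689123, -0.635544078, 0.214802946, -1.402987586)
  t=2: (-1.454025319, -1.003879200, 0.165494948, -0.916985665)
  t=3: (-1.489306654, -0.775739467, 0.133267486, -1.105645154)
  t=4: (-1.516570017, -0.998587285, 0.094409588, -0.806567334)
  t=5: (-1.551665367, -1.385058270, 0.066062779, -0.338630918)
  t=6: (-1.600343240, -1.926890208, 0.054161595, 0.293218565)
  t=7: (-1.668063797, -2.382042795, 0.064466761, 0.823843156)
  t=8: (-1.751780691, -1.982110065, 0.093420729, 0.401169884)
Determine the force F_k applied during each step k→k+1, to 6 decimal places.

F_0 = 5.476240 N
F_1 = -9.217619 N
F_2 = 6.050338 N
F_3 = -5.531948 N
F_4 = -9.740564 N
F_5 = -13.728455 N
F_6 = -11.531182 N
F_7 = 10.284908 N

step 0→1:
  ẍ = (ẋ'−ẋ)/dt = (-0.635544078−-0.836726577)/0.035145 = 5.724356
  θ̈ = (θ̇'−θ̇)/dt = (-1.402987586−-1.284325213)/0.035145 = -3.376366
  sinθ=0.257023, cosθ=0.966405
  F = (M+m)·ẍ + m·l·cosθ·θ̈ − m·l·sinθ·θ̇² = 5.946370 + -0.416069 − 0.054060 = 5.476240
step 1→2:
  ẍ = (ẋ'−ẋ)/dt = (-1.003879200−-0.635544078)/0.035145 = -10.480442
  θ̈ = (θ̇'−θ̇)/dt = (-0.916985665−-1.402987586)/0.035145 = 13.828480
  sinθ=0.213155, cosθ=0.977018
  F = (M+m)·ẍ + m·l·cosθ·θ̈ − m·l·sinθ·θ̇² = -10.886915 + 1.722797 − 0.053501 = -9.217619
step 2→3:
  ẍ = (ẋ'−ẋ)/dt = (-0.775739467−-1.003879200)/0.035145 = 6.491385
  θ̈ = (θ̇'−θ̇)/dt = (-1.105645154−-0.916985665)/0.035145 = -5.368032
  sinθ=0.164741, cosθ=0.986337
  F = (M+m)·ẍ + m·l·cosθ·θ̈ − m·l·sinθ·θ̇² = 6.743147 + -0.675145 − 0.017664 = 6.050338
step 3→4:
  ẍ = (ẋ'−ẋ)/dt = (-0.998587285−-0.775739467)/0.035145 = -6.340811
  θ̈ = (θ̇'−θ̇)/dt = (-0.806567334−-1.105645154)/0.035145 = 8.509826
  sinθ=0.132873, cosθ=0.991133
  F = (M+m)·ẍ + m·l·cosθ·θ̈ − m·l·sinθ·θ̇² = -6.586733 + 1.075498 − 0.020712 = -5.531948
step 4→5:
  ẍ = (ẋ'−ẋ)/dt = (-1.385058270−-0.998587285)/0.035145 = -10.996471
  θ̈ = (θ̇'−θ̇)/dt = (-0.338630918−-0.806567334)/0.035145 = 13.314452
  sinθ=0.094269, cosθ=0.995547
  F = (M+m)·ẍ + m·l·cosθ·θ̈ − m·l·sinθ·θ̇² = -11.422958 + 1.690215 − 0.007820 = -9.740564
step 5→6:
  ẍ = (ẋ'−ẋ)/dt = (-1.926890208−-1.385058270)/0.035145 = -15.417042
  θ̈ = (θ̇'−θ̇)/dt = (0.293218565−-0.338630918)/0.035145 = 17.978361
  sinθ=0.066015, cosθ=0.997819
  F = (M+m)·ẍ + m·l·cosθ·θ̈ − m·l·sinθ·θ̇² = -16.014976 + 2.287487 − 0.000965 = -13.728455
step 6→7:
  ẍ = (ẋ'−ẋ)/dt = (-2.382042795−-1.926890208)/0.035145 = -12.950707
  θ̈ = (θ̇'−θ̇)/dt = (0.823843156−0.293218565)/0.035145 = 15.098153
  sinθ=0.054135, cosθ=0.998534
  F = (M+m)·ẍ + m·l·cosθ·θ̈ − m·l·sinθ·θ̇² = -13.452987 + 1.922398 − 0.000593 = -11.531182
step 7→8:
  ẍ = (ẋ'−ẋ)/dt = (-1.982110065−-2.382042795)/0.035145 = 11.379506
  θ̈ = (θ̇'−θ̇)/dt = (0.401169884−0.823843156)/0.035145 = -12.026555
  sinθ=0.064422, cosθ=0.997923
  F = (M+m)·ẍ + m·l·cosθ·θ̈ − m·l·sinθ·θ̇² = 11.820849 + -1.530365 − 0.005575 = 10.284908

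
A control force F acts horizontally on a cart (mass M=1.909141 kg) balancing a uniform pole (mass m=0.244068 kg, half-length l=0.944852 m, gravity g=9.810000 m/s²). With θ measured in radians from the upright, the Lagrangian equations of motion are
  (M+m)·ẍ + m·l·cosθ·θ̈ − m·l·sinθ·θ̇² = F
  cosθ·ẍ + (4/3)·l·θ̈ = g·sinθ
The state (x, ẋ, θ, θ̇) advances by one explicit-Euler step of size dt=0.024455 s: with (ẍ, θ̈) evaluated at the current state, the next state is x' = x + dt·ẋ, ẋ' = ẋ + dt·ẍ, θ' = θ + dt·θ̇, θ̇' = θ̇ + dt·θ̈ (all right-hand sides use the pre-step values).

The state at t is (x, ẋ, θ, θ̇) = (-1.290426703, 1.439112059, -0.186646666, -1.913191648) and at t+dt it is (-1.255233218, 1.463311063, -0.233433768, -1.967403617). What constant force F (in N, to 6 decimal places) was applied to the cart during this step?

F = 1.784969 N

ẍ = (ẋ'−ẋ)/dt = (1.463311063−1.439112059)/0.024455 = 0.989532
θ̈ = (θ̇'−θ̇)/dt = (-1.967403617−-1.913191648)/0.024455 = -2.216805
sinθ=-0.185565, cosθ=0.982632
F = (M+m)·ẍ + m·l·cosθ·θ̈ − m·l·sinθ·θ̇² = 2.130669 + -0.502335 − -0.156634 = 1.784969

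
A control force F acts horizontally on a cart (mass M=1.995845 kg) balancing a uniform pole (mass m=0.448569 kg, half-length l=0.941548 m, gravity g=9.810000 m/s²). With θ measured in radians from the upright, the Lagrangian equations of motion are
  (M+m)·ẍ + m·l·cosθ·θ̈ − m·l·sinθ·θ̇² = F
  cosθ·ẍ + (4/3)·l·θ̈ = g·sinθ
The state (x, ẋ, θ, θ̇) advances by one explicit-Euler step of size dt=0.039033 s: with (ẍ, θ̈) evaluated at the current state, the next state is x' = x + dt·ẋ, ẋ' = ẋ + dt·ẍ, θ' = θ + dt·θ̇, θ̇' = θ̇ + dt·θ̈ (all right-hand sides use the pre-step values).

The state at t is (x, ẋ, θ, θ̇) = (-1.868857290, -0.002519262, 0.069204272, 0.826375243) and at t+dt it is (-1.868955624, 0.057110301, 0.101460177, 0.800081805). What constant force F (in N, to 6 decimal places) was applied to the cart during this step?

F = 3.430493 N

ẍ = (ẋ'−ẋ)/dt = (0.057110301−-0.002519262)/0.039033 = 1.527671
θ̈ = (θ̇'−θ̇)/dt = (0.800081805−0.826375243)/0.039033 = -0.673621
sinθ=0.069149, cosθ=0.997606
F = (M+m)·ẍ + m·l·cosθ·θ̈ − m·l·sinθ·θ̇² = 3.734259 + -0.283822 − 0.019944 = 3.430493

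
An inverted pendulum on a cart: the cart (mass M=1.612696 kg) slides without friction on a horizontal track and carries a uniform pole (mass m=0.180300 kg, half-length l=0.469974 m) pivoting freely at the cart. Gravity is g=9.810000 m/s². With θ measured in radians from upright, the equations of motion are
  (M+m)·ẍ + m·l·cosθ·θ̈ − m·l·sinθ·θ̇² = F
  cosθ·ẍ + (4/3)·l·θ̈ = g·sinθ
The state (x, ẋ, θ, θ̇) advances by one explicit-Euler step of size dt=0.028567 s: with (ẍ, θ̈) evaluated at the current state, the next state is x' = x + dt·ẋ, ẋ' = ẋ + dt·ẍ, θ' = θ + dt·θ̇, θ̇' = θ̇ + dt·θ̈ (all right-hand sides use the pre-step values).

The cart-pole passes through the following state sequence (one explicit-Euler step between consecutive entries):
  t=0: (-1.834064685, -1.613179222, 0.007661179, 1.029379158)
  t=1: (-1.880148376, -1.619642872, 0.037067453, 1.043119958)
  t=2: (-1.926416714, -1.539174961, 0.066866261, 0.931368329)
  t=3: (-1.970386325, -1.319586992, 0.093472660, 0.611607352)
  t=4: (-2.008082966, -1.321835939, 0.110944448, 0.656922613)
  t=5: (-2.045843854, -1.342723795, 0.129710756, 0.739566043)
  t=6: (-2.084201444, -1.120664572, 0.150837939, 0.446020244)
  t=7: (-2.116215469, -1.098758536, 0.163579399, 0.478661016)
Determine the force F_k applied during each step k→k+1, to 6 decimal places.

F_0 = -0.365619 N
F_1 = 4.715865 N
F_2 = 12.831072 N
F_3 = -0.010284 N
F_4 = -1.071434 N
F_5 = 13.068051 N
F_6 = 1.468111 N

step 0→1:
  ẍ = (ẋ'−ẋ)/dt = (-1.619642872−-1.613179222)/0.028567 = -0.226263
  θ̈ = (θ̇'−θ̇)/dt = (1.043119958−1.029379158)/0.028567 = 0.481003
  sinθ=0.007661, cosθ=0.999971
  F = (M+m)·ẍ + m·l·cosθ·θ̈ − m·l·sinθ·θ̇² = -0.405688 + 0.040757 − 0.000688 = -0.365619
step 1→2:
  ẍ = (ẋ'−ẋ)/dt = (-1.539174961−-1.619642872)/0.028567 = 2.816813
  θ̈ = (θ̇'−θ̇)/dt = (0.931368329−1.043119958)/0.028567 = -3.911913
  sinθ=0.037059, cosθ=0.999313
  F = (M+m)·ẍ + m·l·cosθ·θ̈ − m·l·sinθ·θ̇² = 5.050535 + -0.331253 − 0.003417 = 4.715865
step 2→3:
  ẍ = (ẋ'−ẋ)/dt = (-1.319586992−-1.539174961)/0.028567 = 7.686770
  θ̈ = (θ̇'−θ̇)/dt = (0.611607352−0.931368329)/0.028567 = -11.193369
  sinθ=0.066816, cosθ=0.997765
  F = (M+m)·ẍ + m·l·cosθ·θ̈ − m·l·sinθ·θ̇² = 13.782349 + -0.946365 − 0.004911 = 12.831072
step 3→4:
  ẍ = (ẋ'−ẋ)/dt = (-1.321835939−-1.319586992)/0.028567 = -0.078725
  θ̈ = (θ̇'−θ̇)/dt = (0.656922613−0.611607352)/0.028567 = 1.586280
  sinθ=0.093337, cosθ=0.995635
  F = (M+m)·ẍ + m·l·cosθ·θ̈ − m·l·sinθ·θ̇² = -0.141154 + 0.133829 − 0.002958 = -0.010284
step 4→5:
  ẍ = (ẋ'−ẋ)/dt = (-1.342723795−-1.321835939)/0.028567 = -0.731188
  θ̈ = (θ̇'−θ̇)/dt = (0.739566043−0.656922613)/0.028567 = 2.892968
  sinθ=0.110717, cosθ=0.993852
  F = (M+m)·ẍ + m·l·cosθ·θ̈ − m·l·sinθ·θ̇² = -1.311018 + 0.243632 − 0.004049 = -1.071434
step 5→6:
  ẍ = (ẋ'−ẋ)/dt = (-1.120664572−-1.342723795)/0.028567 = 7.773278
  θ̈ = (θ̇'−θ̇)/dt = (0.446020244−0.739566043)/0.028567 = -10.275696
  sinθ=0.129347, cosθ=0.991599
  F = (M+m)·ẍ + m·l·cosθ·θ̈ − m·l·sinθ·θ̇² = 13.937456 + -0.863410 − 0.005995 = 13.068051
step 6→7:
  ẍ = (ẋ'−ẋ)/dt = (-1.098758536−-1.120664572)/0.028567 = 0.766830
  θ̈ = (θ̇'−θ̇)/dt = (0.478661016−0.446020244)/0.028567 = 1.142604
  sinθ=0.150267, cosθ=0.988646
  F = (M+m)·ẍ + m·l·cosθ·θ̈ − m·l·sinθ·θ̇² = 1.374923 + 0.095721 − 0.002533 = 1.468111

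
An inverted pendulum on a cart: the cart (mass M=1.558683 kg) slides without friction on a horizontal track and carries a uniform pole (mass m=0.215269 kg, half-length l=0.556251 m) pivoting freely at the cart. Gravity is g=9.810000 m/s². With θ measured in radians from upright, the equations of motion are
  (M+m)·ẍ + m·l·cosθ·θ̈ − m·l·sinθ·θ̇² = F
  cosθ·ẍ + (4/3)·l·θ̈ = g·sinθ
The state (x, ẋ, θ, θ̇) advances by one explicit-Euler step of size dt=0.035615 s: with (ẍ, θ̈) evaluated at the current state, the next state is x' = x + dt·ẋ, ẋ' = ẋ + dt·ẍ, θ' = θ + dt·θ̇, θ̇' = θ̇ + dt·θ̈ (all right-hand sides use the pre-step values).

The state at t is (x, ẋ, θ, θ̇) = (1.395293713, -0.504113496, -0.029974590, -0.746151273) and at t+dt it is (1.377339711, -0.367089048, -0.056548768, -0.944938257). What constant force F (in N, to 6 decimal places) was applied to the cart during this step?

ẍ = (ẋ'−ẋ)/dt = (-0.367089048−-0.504113496)/0.035615 = 3.847380
θ̈ = (θ̇'−θ̇)/dt = (-0.944938257−-0.746151273)/0.035615 = -5.581552
sinθ=-0.029970, cosθ=0.999551
F = (M+m)·ẍ + m·l·cosθ·θ̈ − m·l·sinθ·θ̇² = 6.825068 + -0.668055 − -0.001998 = 6.159011

F = 6.159011 N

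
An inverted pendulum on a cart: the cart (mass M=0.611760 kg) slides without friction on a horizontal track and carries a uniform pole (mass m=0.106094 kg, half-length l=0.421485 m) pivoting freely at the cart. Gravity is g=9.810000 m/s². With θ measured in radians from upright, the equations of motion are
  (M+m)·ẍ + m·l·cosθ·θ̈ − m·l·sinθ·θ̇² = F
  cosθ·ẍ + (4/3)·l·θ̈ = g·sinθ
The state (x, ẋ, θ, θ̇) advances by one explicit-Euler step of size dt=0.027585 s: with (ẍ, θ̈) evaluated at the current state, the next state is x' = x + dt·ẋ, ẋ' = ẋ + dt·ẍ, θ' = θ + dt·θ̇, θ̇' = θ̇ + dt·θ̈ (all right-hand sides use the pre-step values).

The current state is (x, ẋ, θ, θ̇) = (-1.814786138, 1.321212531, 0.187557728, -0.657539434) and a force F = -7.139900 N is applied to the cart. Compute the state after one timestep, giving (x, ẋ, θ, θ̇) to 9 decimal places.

(-1.778340490, 1.007977608, 0.169419503, -0.020151429)

sinθ=0.186460013, cosθ=0.982462551
temp = (F + m·l·θ̇²·sinθ)/(M+m) = (-7.139900 + 0.003604975)/0.717854 = -9.941151021
θ̈ = (g·sinθ − cosθ·temp)/(l·(4/3 − m·cos²θ/(M+m))) = 23.106326085
ẍ = temp − m·l·θ̈·cosθ/(M+m) = -11.355262753
Euler: x'=-1.814786138+0.027585·1.321212531=-1.778340490, ẋ'=1.321212531+0.027585·-11.355262753=1.007977608
       θ'=0.187557728+0.027585·-0.657539434=0.169419503, θ̇'=-0.657539434+0.027585·23.106326085=-0.020151429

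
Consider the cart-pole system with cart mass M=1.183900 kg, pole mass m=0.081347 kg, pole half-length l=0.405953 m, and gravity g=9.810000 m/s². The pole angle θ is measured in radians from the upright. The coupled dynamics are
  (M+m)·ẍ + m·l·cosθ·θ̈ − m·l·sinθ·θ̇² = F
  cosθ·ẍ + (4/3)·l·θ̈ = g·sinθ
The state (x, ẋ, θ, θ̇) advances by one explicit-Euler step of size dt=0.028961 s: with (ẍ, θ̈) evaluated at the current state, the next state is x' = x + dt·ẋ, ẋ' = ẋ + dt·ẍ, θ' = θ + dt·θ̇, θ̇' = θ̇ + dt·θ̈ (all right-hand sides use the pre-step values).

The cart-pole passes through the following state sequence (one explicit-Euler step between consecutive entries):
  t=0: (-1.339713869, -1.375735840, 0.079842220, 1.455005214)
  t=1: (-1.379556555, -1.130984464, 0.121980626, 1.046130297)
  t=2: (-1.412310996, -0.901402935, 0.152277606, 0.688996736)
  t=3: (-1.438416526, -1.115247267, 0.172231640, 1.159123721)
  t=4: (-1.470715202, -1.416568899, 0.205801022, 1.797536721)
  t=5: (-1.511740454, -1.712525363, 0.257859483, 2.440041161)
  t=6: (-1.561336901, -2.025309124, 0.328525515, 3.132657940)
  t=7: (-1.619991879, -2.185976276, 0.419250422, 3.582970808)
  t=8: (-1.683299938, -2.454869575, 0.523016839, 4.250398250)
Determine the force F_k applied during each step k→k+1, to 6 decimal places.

step 0→1:
  ẍ = (ẋ'−ẋ)/dt = (-1.130984464−-1.375735840)/0.028961 = 8.451068
  θ̈ = (θ̇'−θ̇)/dt = (1.046130297−1.455005214)/0.028961 = -14.118122
  sinθ=0.079757, cosθ=0.996814
  F = (M+m)·ẍ + m·l·cosθ·θ̈ − m·l·sinθ·θ̇² = 10.692688 + -0.464738 − 0.005576 = 10.222374
step 1→2:
  ẍ = (ẋ'−ẋ)/dt = (-0.901402935−-1.130984464)/0.028961 = 7.927265
  θ̈ = (θ̇'−θ̇)/dt = (0.688996736−1.046130297)/0.028961 = -12.331534
  sinθ=0.121678, cosθ=0.992570
  F = (M+m)·ẍ + m·l·cosθ·θ̈ − m·l·sinθ·θ̇² = 10.029949 + -0.404199 − 0.004397 = 9.621352
step 2→3:
  ẍ = (ẋ'−ẋ)/dt = (-1.115247267−-0.901402935)/0.028961 = -7.383873
  θ̈ = (θ̇'−θ̇)/dt = (1.159123721−0.688996736)/0.028961 = 16.233106
  sinθ=0.151690, cosθ=0.988428
  F = (M+m)·ẍ + m·l·cosθ·θ̈ − m·l·sinθ·θ̇² = -9.342423 + 0.529864 − 0.002378 = -8.814937
step 3→4:
  ẍ = (ẋ'−ẋ)/dt = (-1.416568899−-1.115247267)/0.028961 = -10.404393
  θ̈ = (θ̇'−θ̇)/dt = (1.797536721−1.159123721)/0.028961 = 22.043887
  sinθ=0.171381, cosθ=0.985205
  F = (M+m)·ẍ + m·l·cosθ·θ̈ − m·l·sinθ·θ̇² = -13.164127 + 0.717186 − 0.007604 = -12.454545
step 4→5:
  ẍ = (ẋ'−ẋ)/dt = (-1.712525363−-1.416568899)/0.028961 = -10.219138
  θ̈ = (θ̇'−θ̇)/dt = (2.440041161−1.797536721)/0.028961 = 22.185161
  sinθ=0.204351, cosθ=0.978898
  F = (M+m)·ẍ + m·l·cosθ·θ̈ − m·l·sinθ·θ̇² = -12.929734 + 0.717162 − 0.021805 = -12.234377
step 5→6:
  ẍ = (ẋ'−ẋ)/dt = (-2.025309124−-1.712525363)/0.028961 = -10.800171
  θ̈ = (θ̇'−θ̇)/dt = (3.132657940−2.440041161)/0.028961 = 23.915499
  sinθ=0.255011, cosθ=0.966938
  F = (M+m)·ẍ + m·l·cosθ·θ̈ − m·l·sinθ·θ̇² = -13.664884 + 0.763652 − 0.050138 = -12.951371
step 6→7:
  ẍ = (ẋ'−ẋ)/dt = (-2.185976276−-2.025309124)/0.028961 = -5.547707
  θ̈ = (θ̇'−θ̇)/dt = (3.582970808−3.132657940)/0.028961 = 15.548941
  sinθ=0.322648, cosθ=0.946519
  F = (M+m)·ẍ + m·l·cosθ·θ̈ − m·l·sinθ·θ̇² = -7.019220 + 0.486013 − 0.104562 = -6.637769
step 7→8:
  ẍ = (ẋ'−ẋ)/dt = (-2.454869575−-2.185976276)/0.028961 = -9.284669
  θ̈ = (θ̇'−θ̇)/dt = (4.250398250−3.582970808)/0.028961 = 23.045732
  sinθ=0.407076, cosθ=0.913394
  F = (M+m)·ẍ + m·l·cosθ·θ̈ − m·l·sinθ·θ̇² = -11.747400 + 0.695130 − 0.172576 = -11.224845

F_0 = 10.222374 N
F_1 = 9.621352 N
F_2 = -8.814937 N
F_3 = -12.454545 N
F_4 = -12.234377 N
F_5 = -12.951371 N
F_6 = -6.637769 N
F_7 = -11.224845 N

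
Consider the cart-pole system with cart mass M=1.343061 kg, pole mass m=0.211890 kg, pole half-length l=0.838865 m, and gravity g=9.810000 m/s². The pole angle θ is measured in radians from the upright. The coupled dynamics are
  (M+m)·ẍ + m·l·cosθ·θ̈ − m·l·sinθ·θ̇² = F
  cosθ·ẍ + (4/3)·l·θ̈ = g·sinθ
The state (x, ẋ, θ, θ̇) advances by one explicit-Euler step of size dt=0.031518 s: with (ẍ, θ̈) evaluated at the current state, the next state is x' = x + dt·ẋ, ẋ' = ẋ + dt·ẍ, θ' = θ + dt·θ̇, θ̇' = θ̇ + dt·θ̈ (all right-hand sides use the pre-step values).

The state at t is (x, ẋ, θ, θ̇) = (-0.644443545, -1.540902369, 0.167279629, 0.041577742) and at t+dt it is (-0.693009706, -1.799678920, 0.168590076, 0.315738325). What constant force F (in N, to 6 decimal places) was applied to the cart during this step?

F = -11.242320 N

ẍ = (ẋ'−ẋ)/dt = (-1.799678920−-1.540902369)/0.031518 = -8.210437
θ̈ = (θ̇'−θ̇)/dt = (0.315738325−0.041577742)/0.031518 = 8.698540
sinθ=0.166501, cosθ=0.986041
F = (M+m)·ẍ + m·l·cosθ·θ̈ − m·l·sinθ·θ̇² = -12.766827 + 1.524558 − 0.000051 = -11.242320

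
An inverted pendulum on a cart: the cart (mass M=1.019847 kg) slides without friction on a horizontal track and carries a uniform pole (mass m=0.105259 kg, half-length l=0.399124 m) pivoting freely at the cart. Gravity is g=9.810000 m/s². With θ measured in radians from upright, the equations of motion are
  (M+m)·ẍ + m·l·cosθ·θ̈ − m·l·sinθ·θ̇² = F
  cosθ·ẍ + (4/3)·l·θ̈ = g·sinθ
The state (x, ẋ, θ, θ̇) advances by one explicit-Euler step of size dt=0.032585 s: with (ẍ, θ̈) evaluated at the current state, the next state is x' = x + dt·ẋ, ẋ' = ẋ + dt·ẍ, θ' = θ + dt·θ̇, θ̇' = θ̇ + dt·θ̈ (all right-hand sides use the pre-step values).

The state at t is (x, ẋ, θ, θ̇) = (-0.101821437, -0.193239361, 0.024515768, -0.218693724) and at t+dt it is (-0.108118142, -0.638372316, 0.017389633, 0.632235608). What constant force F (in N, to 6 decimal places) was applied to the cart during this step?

ẍ = (ẋ'−ẋ)/dt = (-0.638372316−-0.193239361)/0.032585 = -13.660671
θ̈ = (θ̇'−θ̇)/dt = (0.632235608−-0.218693724)/0.032585 = 26.114142
sinθ=0.024513, cosθ=0.999700
F = (M+m)·ẍ + m·l·cosθ·θ̈ − m·l·sinθ·θ̇² = -15.369703 + 1.096762 − 0.000049 = -14.272990

F = -14.272990 N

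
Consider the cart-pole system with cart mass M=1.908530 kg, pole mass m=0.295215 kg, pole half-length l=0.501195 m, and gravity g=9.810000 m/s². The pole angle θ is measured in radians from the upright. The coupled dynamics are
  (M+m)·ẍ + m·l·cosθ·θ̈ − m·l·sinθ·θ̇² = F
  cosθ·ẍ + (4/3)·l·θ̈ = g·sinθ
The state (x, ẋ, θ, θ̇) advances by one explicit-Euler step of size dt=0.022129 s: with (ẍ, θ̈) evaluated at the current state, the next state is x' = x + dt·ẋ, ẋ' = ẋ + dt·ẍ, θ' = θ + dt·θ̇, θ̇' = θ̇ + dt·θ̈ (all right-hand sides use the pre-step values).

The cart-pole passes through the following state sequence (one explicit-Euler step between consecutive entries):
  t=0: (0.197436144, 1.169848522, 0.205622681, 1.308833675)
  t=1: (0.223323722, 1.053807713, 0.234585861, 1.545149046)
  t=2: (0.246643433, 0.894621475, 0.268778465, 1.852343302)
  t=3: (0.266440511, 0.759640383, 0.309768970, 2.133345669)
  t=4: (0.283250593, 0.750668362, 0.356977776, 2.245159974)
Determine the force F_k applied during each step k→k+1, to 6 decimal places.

step 0→1:
  ẍ = (ẋ'−ẋ)/dt = (1.053807713−1.169848522)/0.022129 = -5.243834
  θ̈ = (θ̇'−θ̇)/dt = (1.545149046−1.308833675)/0.022129 = 10.678990
  sinθ=0.204177, cosθ=0.978934
  F = (M+m)·ẍ + m·l·cosθ·θ̈ − m·l·sinθ·θ̇² = -11.556074 + 1.546781 − 0.051751 = -10.061044
step 1→2:
  ẍ = (ẋ'−ẋ)/dt = (0.894621475−1.053807713)/0.022129 = -7.193558
  θ̈ = (θ̇'−θ̇)/dt = (1.852343302−1.545149046)/0.022129 = 13.881976
  sinθ=0.232440, cosθ=0.972611
  F = (M+m)·ẍ + m·l·cosθ·θ̈ − m·l·sinθ·θ̇² = -15.852767 + 1.997724 − 0.082110 = -13.937153
step 2→3:
  ẍ = (ẋ'−ẋ)/dt = (0.759640383−0.894621475)/0.022129 = -6.099738
  θ̈ = (θ̇'−θ̇)/dt = (2.133345669−1.852343302)/0.022129 = 12.698376
  sinθ=0.265554, cosθ=0.964096
  F = (M+m)·ẍ + m·l·cosθ·θ̈ − m·l·sinθ·θ̇² = -13.442266 + 1.811397 − 0.134816 = -11.765685
step 3→4:
  ẍ = (ẋ'−ẋ)/dt = (0.750668362−0.759640383)/0.022129 = -0.405442
  θ̈ = (θ̇'−θ̇)/dt = (2.245159974−2.133345669)/0.022129 = 5.052840
  sinθ=0.304839, cosθ=0.952404
  F = (M+m)·ẍ + m·l·cosθ·θ̈ − m·l·sinθ·θ̇² = -0.893490 + 0.712036 − 0.205276 = -0.386730

F_0 = -10.061044 N
F_1 = -13.937153 N
F_2 = -11.765685 N
F_3 = -0.386730 N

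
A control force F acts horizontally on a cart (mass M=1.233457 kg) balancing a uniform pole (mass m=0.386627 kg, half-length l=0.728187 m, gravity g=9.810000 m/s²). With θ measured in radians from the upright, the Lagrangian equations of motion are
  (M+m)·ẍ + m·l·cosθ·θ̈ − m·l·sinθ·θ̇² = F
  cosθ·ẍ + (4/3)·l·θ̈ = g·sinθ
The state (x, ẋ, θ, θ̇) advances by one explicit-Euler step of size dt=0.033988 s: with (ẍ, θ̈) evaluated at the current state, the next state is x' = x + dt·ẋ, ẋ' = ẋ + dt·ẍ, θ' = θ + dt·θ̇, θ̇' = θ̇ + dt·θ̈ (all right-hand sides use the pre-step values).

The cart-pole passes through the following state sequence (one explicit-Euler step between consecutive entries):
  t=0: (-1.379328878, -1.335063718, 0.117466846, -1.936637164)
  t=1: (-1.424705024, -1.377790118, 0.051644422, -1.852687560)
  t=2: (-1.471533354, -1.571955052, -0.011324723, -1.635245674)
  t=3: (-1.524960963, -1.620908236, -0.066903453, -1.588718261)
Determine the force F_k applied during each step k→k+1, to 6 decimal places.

step 0→1:
  ẍ = (ẋ'−ẋ)/dt = (-1.377790118−-1.335063718)/0.033988 = -1.257103
  θ̈ = (θ̇'−θ̇)/dt = (-1.852687560−-1.936637164)/0.033988 = 2.469978
  sinθ=0.117197, cosθ=0.993109
  F = (M+m)·ẍ + m·l·cosθ·θ̈ − m·l·sinθ·θ̇² = -2.036612 + 0.690597 − 0.123751 = -1.469765
step 1→2:
  ẍ = (ẋ'−ẋ)/dt = (-1.571955052−-1.377790118)/0.033988 = -5.712750
  θ̈ = (θ̇'−θ̇)/dt = (-1.635245674−-1.852687560)/0.033988 = 6.397608
  sinθ=0.051621, cosθ=0.998667
  F = (M+m)·ẍ + m·l·cosθ·θ̈ − m·l·sinθ·θ̇² = -9.255134 + 1.798760 − 0.049885 = -7.506259
step 2→3:
  ẍ = (ẋ'−ẋ)/dt = (-1.620908236−-1.571955052)/0.033988 = -1.440308
  θ̈ = (θ̇'−θ̇)/dt = (-1.588718261−-1.635245674)/0.033988 = 1.368936
  sinθ=-0.011324, cosθ=0.999936
  F = (M+m)·ẍ + m·l·cosθ·θ̈ − m·l·sinθ·θ̇² = -2.333420 + 0.385381 − -0.008525 = -1.939513

F_0 = -1.469765 N
F_1 = -7.506259 N
F_2 = -1.939513 N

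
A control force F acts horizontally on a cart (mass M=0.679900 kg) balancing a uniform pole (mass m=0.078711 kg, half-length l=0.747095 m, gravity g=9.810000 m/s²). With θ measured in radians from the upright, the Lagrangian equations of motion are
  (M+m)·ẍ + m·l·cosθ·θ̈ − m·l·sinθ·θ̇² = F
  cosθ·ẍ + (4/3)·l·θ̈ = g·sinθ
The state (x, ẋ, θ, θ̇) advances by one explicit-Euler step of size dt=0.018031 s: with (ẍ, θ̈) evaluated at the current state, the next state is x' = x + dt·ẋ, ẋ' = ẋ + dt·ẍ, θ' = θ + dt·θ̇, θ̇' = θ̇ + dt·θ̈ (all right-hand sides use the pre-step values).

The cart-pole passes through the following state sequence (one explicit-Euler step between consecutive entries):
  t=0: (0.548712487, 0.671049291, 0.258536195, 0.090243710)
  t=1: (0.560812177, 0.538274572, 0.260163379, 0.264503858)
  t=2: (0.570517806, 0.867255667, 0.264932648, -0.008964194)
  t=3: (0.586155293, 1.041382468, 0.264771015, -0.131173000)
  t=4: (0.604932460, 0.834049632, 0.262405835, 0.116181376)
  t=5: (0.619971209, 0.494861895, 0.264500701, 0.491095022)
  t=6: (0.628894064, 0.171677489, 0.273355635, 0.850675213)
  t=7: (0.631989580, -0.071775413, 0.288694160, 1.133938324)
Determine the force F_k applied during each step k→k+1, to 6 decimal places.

F_0 = -5.036872 N
F_1 = 12.978181 N
F_2 = 6.941311 N
F_3 = -7.944709 N
F_4 = -13.089862 N
F_5 = -12.468997 N
F_6 = -9.364677 N

step 0→1:
  ẍ = (ẋ'−ẋ)/dt = (0.538274572−0.671049291)/0.018031 = -7.363691
  θ̈ = (θ̇'−θ̇)/dt = (0.264503858−0.090243710)/0.018031 = 9.664475
  sinθ=0.255666, cosθ=0.966765
  F = (M+m)·ẍ + m·l·cosθ·θ̈ − m·l·sinθ·θ̇² = -5.586177 + 0.549428 − 0.000122 = -5.036872
step 1→2:
  ẍ = (ẋ'−ẋ)/dt = (0.867255667−0.538274572)/0.018031 = 18.245305
  θ̈ = (θ̇'−θ̇)/dt = (-0.008964194−0.264503858)/0.018031 = -15.166549
  sinθ=0.257238, cosθ=0.966348
  F = (M+m)·ẍ + m·l·cosθ·θ̈ − m·l·sinθ·θ̇² = 13.841089 + -0.861850 − 0.001058 = 12.978181
step 2→3:
  ẍ = (ẋ'−ẋ)/dt = (1.041382468−0.867255667)/0.018031 = 9.657080
  θ̈ = (θ̇'−θ̇)/dt = (-0.131173000−-0.008964194)/0.018031 = -6.777705
  sinθ=0.261844, cosθ=0.965110
  F = (M+m)·ẍ + m·l·cosθ·θ̈ − m·l·sinθ·θ̇² = 7.325967 + -0.384655 − 0.000001 = 6.941311
step 3→4:
  ẍ = (ẋ'−ẋ)/dt = (0.834049632−1.041382468)/0.018031 = -11.498688
  θ̈ = (θ̇'−θ̇)/dt = (0.116181376−-0.131173000)/0.018031 = 13.718284
  sinθ=0.261688, cosθ=0.965152
  F = (M+m)·ẍ + m·l·cosθ·θ̈ − m·l·sinθ·θ̇² = -8.723031 + 0.778587 − 0.000265 = -7.944709
step 4→5:
  ẍ = (ẋ'−ẋ)/dt = (0.494861895−0.834049632)/0.018031 = -18.811366
  θ̈ = (θ̇'−θ̇)/dt = (0.491095022−0.116181376)/0.018031 = 20.792726
  sinθ=0.259405, cosθ=0.965769
  F = (M+m)·ẍ + m·l·cosθ·θ̈ − m·l·sinθ·θ̇² = -14.270509 + 1.180853 − 0.000206 = -13.089862
step 5→6:
  ẍ = (ẋ'−ẋ)/dt = (0.171677489−0.494861895)/0.018031 = -17.923820
  θ̈ = (θ̇'−θ̇)/dt = (0.850675213−0.491095022)/0.018031 = 19.942332
  sinθ=0.261427, cosθ=0.965223
  F = (M+m)·ẍ + m·l·cosθ·θ̈ − m·l·sinθ·θ̇² = -13.597207 + 1.131918 − 0.003708 = -12.468997
step 6→7:
  ẍ = (ẋ'−ẋ)/dt = (-0.071775413−0.171677489)/0.018031 = -13.501908
  θ̈ = (θ̇'−θ̇)/dt = (1.133938324−0.850675213)/0.018031 = 15.709784
  sinθ=0.269964, cosθ=0.962870
  F = (M+m)·ẍ + m·l·cosθ·θ̈ − m·l·sinθ·θ̇² = -10.242696 + 0.889507 − 0.011488 = -9.364677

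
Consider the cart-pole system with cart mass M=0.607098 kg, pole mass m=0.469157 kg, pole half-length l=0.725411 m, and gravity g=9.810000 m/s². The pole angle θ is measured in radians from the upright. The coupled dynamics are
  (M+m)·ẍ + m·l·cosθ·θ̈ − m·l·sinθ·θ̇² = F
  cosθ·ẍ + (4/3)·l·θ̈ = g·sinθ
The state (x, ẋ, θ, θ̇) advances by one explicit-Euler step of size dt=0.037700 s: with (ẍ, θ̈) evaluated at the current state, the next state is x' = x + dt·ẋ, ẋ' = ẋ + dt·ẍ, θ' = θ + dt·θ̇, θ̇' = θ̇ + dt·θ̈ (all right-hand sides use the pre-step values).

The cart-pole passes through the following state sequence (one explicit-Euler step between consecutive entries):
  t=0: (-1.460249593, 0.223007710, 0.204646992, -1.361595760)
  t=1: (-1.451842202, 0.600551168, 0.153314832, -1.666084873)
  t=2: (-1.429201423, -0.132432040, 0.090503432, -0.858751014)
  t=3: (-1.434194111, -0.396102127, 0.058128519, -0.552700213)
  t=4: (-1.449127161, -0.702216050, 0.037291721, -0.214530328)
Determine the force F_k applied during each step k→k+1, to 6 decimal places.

F_0 = 7.958465 N
F_1 = -13.866776 N
F_2 = -4.798380 N
F_3 = -5.697316 N

step 0→1:
  ẍ = (ẋ'−ẋ)/dt = (0.600551168−0.223007710)/0.037700 = 10.014415
  θ̈ = (θ̇'−θ̇)/dt = (-1.666084873−-1.361595760)/0.037700 = -8.076634
  sinθ=0.203222, cosθ=0.979133
  F = (M+m)·ẍ + m·l·cosθ·θ̈ − m·l·sinθ·θ̇² = 10.778065 + -2.691376 − 0.128224 = 7.958465
step 1→2:
  ẍ = (ẋ'−ẋ)/dt = (-0.132432040−0.600551168)/0.037700 = -19.442525
  θ̈ = (θ̇'−θ̇)/dt = (-0.858751014−-1.666084873)/0.037700 = 21.414691
  sinθ=0.152715, cosθ=0.988270
  F = (M+m)·ẍ + m·l·cosθ·θ̈ − m·l·sinθ·θ̇² = -20.925115 + 7.202610 − 0.144271 = -13.866776
step 2→3:
  ẍ = (ẋ'−ẋ)/dt = (-0.396102127−-0.132432040)/0.037700 = -6.993902
  θ̈ = (θ̇'−θ̇)/dt = (-0.552700213−-0.858751014)/0.037700 = 8.118058
  sinθ=0.090380, cosθ=0.995907
  F = (M+m)·ẍ + m·l·cosθ·θ̈ − m·l·sinθ·θ̇² = -7.527221 + 2.751525 − 0.022683 = -4.798380
step 3→4:
  ẍ = (ẋ'−ẋ)/dt = (-0.702216050−-0.396102127)/0.037700 = -8.119733
  θ̈ = (θ̇'−θ̇)/dt = (-0.214530328−-0.552700213)/0.037700 = 8.970023
  sinθ=0.058096, cosθ=0.998311
  F = (M+m)·ẍ + m·l·cosθ·θ̈ − m·l·sinθ·θ̇² = -8.738903 + 3.047627 − 0.006040 = -5.697316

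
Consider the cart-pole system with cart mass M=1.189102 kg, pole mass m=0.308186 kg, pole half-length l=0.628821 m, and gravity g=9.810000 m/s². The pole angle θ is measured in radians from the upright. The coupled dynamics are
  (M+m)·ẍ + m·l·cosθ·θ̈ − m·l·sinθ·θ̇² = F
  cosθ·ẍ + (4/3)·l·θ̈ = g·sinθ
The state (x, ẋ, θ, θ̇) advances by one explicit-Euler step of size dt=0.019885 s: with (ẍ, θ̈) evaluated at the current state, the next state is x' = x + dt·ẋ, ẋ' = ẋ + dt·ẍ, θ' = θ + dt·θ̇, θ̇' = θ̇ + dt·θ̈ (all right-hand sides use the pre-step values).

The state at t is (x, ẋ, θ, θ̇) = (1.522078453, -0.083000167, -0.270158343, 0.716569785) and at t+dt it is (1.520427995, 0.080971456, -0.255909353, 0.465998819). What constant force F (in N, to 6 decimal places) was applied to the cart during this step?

F = 10.019765 N

ẍ = (ẋ'−ẋ)/dt = (0.080971456−-0.083000167)/0.019885 = 8.245996
θ̈ = (θ̇'−θ̇)/dt = (0.465998819−0.716569785)/0.019885 = -12.601004
sinθ=-0.266884, cosθ=0.963729
F = (M+m)·ẍ + m·l·cosθ·θ̈ − m·l·sinθ·θ̇² = 12.346630 + -2.353422 − -0.026557 = 10.019765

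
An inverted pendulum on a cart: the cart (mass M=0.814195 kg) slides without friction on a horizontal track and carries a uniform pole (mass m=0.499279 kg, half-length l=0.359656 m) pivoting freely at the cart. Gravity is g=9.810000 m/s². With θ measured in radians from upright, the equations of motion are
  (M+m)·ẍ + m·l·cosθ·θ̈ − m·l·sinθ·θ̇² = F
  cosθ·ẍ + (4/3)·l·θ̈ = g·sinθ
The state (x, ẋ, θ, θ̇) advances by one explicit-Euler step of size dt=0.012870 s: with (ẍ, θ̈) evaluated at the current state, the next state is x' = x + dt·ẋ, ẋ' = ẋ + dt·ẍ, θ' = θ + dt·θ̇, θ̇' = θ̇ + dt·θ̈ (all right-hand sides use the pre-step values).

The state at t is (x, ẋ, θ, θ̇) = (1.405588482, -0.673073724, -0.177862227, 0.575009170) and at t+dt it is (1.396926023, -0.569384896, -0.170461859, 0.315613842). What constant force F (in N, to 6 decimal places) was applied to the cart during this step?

F = 7.030561 N

ẍ = (ẋ'−ẋ)/dt = (-0.569384896−-0.673073724)/0.012870 = 8.056630
θ̈ = (θ̇'−θ̇)/dt = (0.315613842−0.575009170)/0.012870 = -20.155037
sinθ=-0.176926, cosθ=0.984224
F = (M+m)·ẍ + m·l·cosθ·θ̈ − m·l·sinθ·θ̇² = 10.582174 + -3.562117 − -0.010504 = 7.030561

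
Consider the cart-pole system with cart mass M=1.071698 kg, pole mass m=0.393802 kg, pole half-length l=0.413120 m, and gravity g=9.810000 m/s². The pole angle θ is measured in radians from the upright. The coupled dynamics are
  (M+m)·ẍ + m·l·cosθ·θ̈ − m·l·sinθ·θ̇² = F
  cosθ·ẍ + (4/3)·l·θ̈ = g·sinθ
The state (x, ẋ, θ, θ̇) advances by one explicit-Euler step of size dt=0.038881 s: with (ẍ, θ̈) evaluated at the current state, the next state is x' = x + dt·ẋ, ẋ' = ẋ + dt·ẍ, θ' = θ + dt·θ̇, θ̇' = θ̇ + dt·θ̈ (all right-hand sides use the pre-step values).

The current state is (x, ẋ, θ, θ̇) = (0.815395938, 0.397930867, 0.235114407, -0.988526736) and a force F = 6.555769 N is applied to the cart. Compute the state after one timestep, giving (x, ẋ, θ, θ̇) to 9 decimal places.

(0.830867888, 0.592517096, 0.196679499, -1.170759555)

sinθ=0.232954246, cosθ=0.972487696
temp = (F + m·l·θ̇²·sinθ)/(M+m) = (6.555769 + 0.037034084)/1.465500 = 4.498671501
θ̈ = (g·sinθ − cosθ·temp)/(l·(4/3 − m·cos²θ/(M+m))) = -4.686937564
ẍ = temp − m·l·θ̈·cosθ/(M+m) = 5.004661110
Euler: x'=0.815395938+0.038881·0.397930867=0.830867888, ẋ'=0.397930867+0.038881·5.004661110=0.592517096
       θ'=0.235114407+0.038881·-0.988526736=0.196679499, θ̇'=-0.988526736+0.038881·-4.686937564=-1.170759555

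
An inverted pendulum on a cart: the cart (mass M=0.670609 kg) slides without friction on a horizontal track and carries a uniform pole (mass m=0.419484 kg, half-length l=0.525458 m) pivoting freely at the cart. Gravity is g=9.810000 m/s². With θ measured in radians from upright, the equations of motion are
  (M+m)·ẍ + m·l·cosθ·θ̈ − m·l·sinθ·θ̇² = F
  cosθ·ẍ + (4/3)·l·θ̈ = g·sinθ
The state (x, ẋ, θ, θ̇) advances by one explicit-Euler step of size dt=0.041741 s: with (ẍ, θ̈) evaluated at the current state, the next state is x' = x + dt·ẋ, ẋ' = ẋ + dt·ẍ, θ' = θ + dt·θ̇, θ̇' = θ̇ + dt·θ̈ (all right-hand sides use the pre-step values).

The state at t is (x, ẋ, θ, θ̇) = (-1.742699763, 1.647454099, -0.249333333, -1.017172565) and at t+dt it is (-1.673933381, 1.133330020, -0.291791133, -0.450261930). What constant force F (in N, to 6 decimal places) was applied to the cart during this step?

ẍ = (ẋ'−ẋ)/dt = (1.133330020−1.647454099)/0.041741 = -12.317004
θ̈ = (θ̇'−θ̇)/dt = (-0.450261930−-1.017172565)/0.041741 = 13.581626
sinθ=-0.246758, cosθ=0.969077
F = (M+m)·ẍ + m·l·cosθ·θ̈ − m·l·sinθ·θ̇² = -13.426680 + 2.901105 − -0.056275 = -10.469300

F = -10.469300 N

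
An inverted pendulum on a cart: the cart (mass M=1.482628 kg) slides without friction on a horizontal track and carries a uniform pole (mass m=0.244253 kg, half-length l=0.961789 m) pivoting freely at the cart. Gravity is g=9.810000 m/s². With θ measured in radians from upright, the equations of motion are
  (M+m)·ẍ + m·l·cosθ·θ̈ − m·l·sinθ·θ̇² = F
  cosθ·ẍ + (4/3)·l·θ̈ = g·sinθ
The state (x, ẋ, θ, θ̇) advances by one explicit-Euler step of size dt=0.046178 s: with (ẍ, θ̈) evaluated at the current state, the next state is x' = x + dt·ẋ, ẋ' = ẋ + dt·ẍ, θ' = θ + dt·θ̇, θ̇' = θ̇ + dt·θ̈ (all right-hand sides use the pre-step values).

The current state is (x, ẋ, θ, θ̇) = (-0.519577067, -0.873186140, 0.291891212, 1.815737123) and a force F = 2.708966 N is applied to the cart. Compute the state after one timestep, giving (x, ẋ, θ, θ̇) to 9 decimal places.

(-0.559899057, -0.801007617, 0.375738321, 1.863486718)

sinθ=0.287763955, cosθ=0.957701366
temp = (F + m·l·θ̇²·sinθ)/(M+m) = (2.708966 + 0.222875357)/1.726881 = 1.697766874
θ̈ = (g·sinθ − cosθ·temp)/(l·(4/3 − m·cos²θ/(M+m))) = 1.034033405
ẍ = temp − m·l·θ̈·cosθ/(M+m) = 1.563050006
Euler: x'=-0.519577067+0.046178·-0.873186140=-0.559899057, ẋ'=-0.873186140+0.046178·1.563050006=-0.801007617
       θ'=0.291891212+0.046178·1.815737123=0.375738321, θ̇'=1.815737123+0.046178·1.034033405=1.863486718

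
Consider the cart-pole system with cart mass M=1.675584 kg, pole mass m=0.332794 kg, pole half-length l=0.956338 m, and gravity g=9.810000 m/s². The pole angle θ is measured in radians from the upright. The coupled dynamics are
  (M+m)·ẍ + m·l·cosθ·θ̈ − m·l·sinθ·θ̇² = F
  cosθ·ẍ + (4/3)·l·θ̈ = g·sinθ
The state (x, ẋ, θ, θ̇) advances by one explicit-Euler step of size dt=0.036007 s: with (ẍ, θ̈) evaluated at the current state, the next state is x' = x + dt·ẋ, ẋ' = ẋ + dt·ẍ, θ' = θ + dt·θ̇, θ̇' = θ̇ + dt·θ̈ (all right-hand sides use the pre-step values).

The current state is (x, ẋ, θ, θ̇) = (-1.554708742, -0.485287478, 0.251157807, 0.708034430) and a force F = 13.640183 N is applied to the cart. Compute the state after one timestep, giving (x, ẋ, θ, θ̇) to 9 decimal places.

sinθ=0.248525607, cosθ=0.968625326
temp = (F + m·l·θ̇²·sinθ)/(M+m) = (13.640183 + 0.039652155)/2.008378 = 6.811384687
θ̈ = (g·sinθ − cosθ·temp)/(l·(4/3 − m·cos²θ/(M+m))) = -3.692743541
ẍ = temp − m·l·θ̈·cosθ/(M+m) = 7.378206314
Euler: x'=-1.554708742+0.036007·-0.485287478=-1.572182488, ẋ'=-0.485287478+0.036007·7.378206314=-0.219620403
       θ'=0.251157807+0.036007·0.708034430=0.276652003, θ̇'=0.708034430+0.036007·-3.692743541=0.575069813

(-1.572182488, -0.219620403, 0.276652003, 0.575069813)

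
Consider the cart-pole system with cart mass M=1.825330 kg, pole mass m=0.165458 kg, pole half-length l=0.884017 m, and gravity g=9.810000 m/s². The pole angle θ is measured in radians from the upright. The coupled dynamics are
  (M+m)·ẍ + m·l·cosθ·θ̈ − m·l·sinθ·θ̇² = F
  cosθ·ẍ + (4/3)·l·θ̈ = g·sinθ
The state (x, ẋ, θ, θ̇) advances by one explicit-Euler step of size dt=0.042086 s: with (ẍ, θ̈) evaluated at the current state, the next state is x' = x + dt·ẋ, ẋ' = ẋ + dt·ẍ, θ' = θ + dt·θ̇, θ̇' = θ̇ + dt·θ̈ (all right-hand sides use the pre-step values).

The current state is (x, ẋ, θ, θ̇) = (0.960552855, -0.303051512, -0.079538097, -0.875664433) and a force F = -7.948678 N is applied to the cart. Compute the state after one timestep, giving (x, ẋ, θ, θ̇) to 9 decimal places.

(0.947798629, -0.480213040, -0.116391310, -0.753666504)

sinθ=-0.079454260, cosθ=0.996838513
temp = (F + m·l·θ̇²·sinθ)/(M+m) = (-7.948678 + -0.008911299)/1.990788 = -3.997205779
θ̈ = (g·sinθ − cosθ·temp)/(l·(4/3 − m·cos²θ/(M+m))) = 2.898776995
ẍ = temp − m·l·θ̈·cosθ/(M+m) = -4.209512131
Euler: x'=0.960552855+0.042086·-0.303051512=0.947798629, ẋ'=-0.303051512+0.042086·-4.209512131=-0.480213040
       θ'=-0.079538097+0.042086·-0.875664433=-0.116391310, θ̇'=-0.875664433+0.042086·2.898776995=-0.753666504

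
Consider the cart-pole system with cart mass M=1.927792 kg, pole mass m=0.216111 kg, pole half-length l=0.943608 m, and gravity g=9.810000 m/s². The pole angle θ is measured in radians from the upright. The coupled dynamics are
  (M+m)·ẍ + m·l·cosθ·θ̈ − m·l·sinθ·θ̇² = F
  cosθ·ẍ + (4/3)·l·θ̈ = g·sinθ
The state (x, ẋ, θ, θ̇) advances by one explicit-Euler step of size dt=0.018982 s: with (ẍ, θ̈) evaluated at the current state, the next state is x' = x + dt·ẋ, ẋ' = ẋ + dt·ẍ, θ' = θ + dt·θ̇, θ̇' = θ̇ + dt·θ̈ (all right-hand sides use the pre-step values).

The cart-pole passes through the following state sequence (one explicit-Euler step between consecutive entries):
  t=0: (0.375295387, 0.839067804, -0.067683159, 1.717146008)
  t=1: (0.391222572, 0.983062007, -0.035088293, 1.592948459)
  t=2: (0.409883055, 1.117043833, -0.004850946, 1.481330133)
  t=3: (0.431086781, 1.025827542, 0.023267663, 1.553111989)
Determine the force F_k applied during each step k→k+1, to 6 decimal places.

step 0→1:
  ẍ = (ẋ'−ẋ)/dt = (0.983062007−0.839067804)/0.018982 = 7.585829
  θ̈ = (θ̇'−θ̇)/dt = (1.592948459−1.717146008)/0.018982 = -6.542912
  sinθ=-0.067631, cosθ=0.997710
  F = (M+m)·ẍ + m·l·cosθ·θ̈ − m·l·sinθ·θ̇² = 16.263281 + -1.331202 − -0.040666 = 14.972745
step 1→2:
  ẍ = (ẋ'−ẋ)/dt = (1.117043833−0.983062007)/0.018982 = 7.058362
  θ̈ = (θ̇'−θ̇)/dt = (1.481330133−1.592948459)/0.018982 = -5.880219
  sinθ=-0.035081, cosθ=0.999384
  F = (M+m)·ẍ + m·l·cosθ·θ̈ − m·l·sinθ·θ̇² = 15.132443 + -1.198380 − -0.018153 = 13.952216
step 2→3:
  ẍ = (ẋ'−ẋ)/dt = (1.025827542−1.117043833)/0.018982 = -4.805410
  θ̈ = (θ̇'−θ̇)/dt = (1.553111989−1.481330133)/0.018982 = 3.781575
  sinθ=-0.004851, cosθ=0.999988
  F = (M+m)·ẍ + m·l·cosθ·θ̈ − m·l·sinθ·θ̇² = -10.302333 + 0.771145 − -0.002171 = -9.529017

F_0 = 14.972745 N
F_1 = 13.952216 N
F_2 = -9.529017 N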